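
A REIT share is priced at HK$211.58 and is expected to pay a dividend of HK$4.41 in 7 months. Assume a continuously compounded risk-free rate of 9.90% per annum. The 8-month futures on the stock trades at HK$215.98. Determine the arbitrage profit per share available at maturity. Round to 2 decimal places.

HK$5.59 per share

PV(dividends) I = 4.41·e^(−0.0990·7/12) = 4.1625
Fair futures F* = (S − I)·e^(rT) = (211.58 − 4.1625)·e^0.066000 = 207.4175 × 1.068227 = 221.5690
Market HK$215.98 < fair 221.5690: forward underpriced → reverse cash-and-carry (short the stock, invest proceeds at r, pay the dividends, go long the forward).
Profit at T = |F_mkt − F*| = |215.98 − 221.5690| = HK$5.59 per share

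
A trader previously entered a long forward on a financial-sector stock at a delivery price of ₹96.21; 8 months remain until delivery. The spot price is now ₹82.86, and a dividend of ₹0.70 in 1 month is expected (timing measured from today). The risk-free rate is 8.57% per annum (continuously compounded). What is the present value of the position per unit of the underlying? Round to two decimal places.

-₹8.70

PV(remaining dividends) I = 0.70·e^(−0.0857·1/12) = 0.6950
Current forward F = (S − I)·e^(rT) = (82.86 − 0.6950)·e^(0.0857·8/12) = 82.1650 × 1.058797 = 86.9961
Value (long) = (F − K)·e^(−rT) = (86.9961 − 96.21) × 0.944468 = -8.7022
Value = -₹8.70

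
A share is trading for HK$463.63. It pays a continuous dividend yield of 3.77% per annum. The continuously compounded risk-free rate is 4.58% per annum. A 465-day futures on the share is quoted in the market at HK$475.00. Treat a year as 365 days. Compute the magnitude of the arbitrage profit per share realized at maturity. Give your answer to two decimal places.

HK$6.56 per share

Fair futures: F* = S·e^(carry·T), with carry = (r − q) = 0.0458 − 0.0377 = 0.0081
F* = 463.63 · e^(0.0081 × 465/365) = 463.63 · e^0.010319 = 463.63 × 1.010372 = HK$468.4388
Market HK$475.00 > fair HK$468.4388: forward overpriced → cash-and-carry (buy spot, short the forward).
At maturity, profit = |F_mkt − F*| = |475.00 − 468.4388| = HK$6.56 per share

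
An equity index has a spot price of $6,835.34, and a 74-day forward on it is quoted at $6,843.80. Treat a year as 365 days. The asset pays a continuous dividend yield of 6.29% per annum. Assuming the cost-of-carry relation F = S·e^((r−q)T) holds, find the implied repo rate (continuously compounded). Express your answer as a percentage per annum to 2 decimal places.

6.90%

From F = S·e^((r−q)T): (r − q) = ln(F/S)/T
ln(6843.80/6835.34) = ln(1.001238) = 0.001237
(r − q) = 0.001237 / (74/365) = 0.006101
r = ln(F/S)/T + q = 0.006101 + 0.0629 = 0.069001
r = 6.90%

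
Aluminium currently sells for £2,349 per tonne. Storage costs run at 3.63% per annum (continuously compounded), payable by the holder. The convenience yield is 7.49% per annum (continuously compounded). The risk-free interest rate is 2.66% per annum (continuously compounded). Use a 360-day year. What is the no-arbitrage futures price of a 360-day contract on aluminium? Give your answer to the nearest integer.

£2,321 per tonne

Net carry = r + u − y = 0.0266 + 0.0363 − 0.0749 = -0.0120
F = S·e^((r+u−y)T) = 2349 · e^(-0.0120 × 360/360) = 2349 · e^-0.012000
= 2349 × 0.988072 = £2,321 per tonne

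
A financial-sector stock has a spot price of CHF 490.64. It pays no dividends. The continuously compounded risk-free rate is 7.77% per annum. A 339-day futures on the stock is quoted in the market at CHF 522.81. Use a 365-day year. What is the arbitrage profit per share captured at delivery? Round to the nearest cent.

CHF 4.55 per share

Fair futures: F* = S·e^(carry·T), with carry = r = 0.0777
F* = 490.64 · e^(0.0777 × 339/365) = 490.64 · e^0.072165 = 490.64 × 1.074833 = CHF 527.3561
Market CHF 522.81 < fair CHF 527.3561: forward underpriced → reverse cash-and-carry (short spot, go long the forward).
At maturity, profit = |F_mkt − F*| = |522.81 − 527.3561| = CHF 4.55 per share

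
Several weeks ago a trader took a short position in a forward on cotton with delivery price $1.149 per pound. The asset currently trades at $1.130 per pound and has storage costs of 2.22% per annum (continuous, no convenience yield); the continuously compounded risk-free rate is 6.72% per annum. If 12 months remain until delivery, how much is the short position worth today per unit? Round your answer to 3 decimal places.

-$0.081 per pound

Current fair forward for the remaining 12 months: F = S·e^((r + u)·T), (r + u) = 0.0672 + 0.0222 = 0.0894
F = 1.130 · e^(0.0894 × 12/12) = 1.130 × 1.093518 = 1.2357
Value of long forward = (F − K)·e^(−rT) = (1.2357 − 1.149) · e^(−0.0672·12/12)
= 0.0867 × 0.935008 = 0.081
Short position value = −(long value) = -$0.081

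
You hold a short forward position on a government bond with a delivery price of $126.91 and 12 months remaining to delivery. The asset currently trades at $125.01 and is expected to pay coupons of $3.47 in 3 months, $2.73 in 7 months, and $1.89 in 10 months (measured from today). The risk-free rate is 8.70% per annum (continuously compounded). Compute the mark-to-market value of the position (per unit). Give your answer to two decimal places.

-$0.93

PV(remaining coupons) I = 3.47·e^(−0.0870·3/12) + 2.73·e^(−0.0870·7/12) + 1.89·e^(−0.0870·10/12) = 7.7481
Current forward F = (S − I)·e^(rT) = (125.01 − 7.7481)·e^(0.0870·12/12) = 117.2619 × 1.090897 = 127.9207
Value (long) = (F − K)·e^(−rT) = (127.9207 − 126.91) × 0.916677 = 0.9265
Short position value = −(long value) = -$0.93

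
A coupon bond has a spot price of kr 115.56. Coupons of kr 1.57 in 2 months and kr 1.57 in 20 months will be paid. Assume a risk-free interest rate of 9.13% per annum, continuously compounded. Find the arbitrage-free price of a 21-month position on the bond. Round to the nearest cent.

PV(coupons) I = 1.57·e^(−0.0913·2/12) + 1.57·e^(−0.0913·20/12)
I = 1.5463 + 1.3484 = 2.8947
F = (S − I)·e^(rT) = (115.56 − 2.8947) · e^(0.0913·21/12)
= 112.6653 · e^0.159775 = 112.6653 × 1.173247 = kr 132.18

kr 132.18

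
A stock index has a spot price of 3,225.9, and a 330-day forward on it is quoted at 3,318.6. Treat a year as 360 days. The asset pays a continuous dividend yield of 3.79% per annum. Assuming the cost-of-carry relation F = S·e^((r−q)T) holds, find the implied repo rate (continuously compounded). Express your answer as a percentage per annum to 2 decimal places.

From F = S·e^((r−q)T): (r − q) = ln(F/S)/T
ln(3318.6/3225.9) = ln(1.028736) = 0.028331
(r − q) = 0.028331 / (330/360) = 0.030907
r = ln(F/S)/T + q = 0.030907 + 0.0379 = 0.068807
r = 6.88%

6.88%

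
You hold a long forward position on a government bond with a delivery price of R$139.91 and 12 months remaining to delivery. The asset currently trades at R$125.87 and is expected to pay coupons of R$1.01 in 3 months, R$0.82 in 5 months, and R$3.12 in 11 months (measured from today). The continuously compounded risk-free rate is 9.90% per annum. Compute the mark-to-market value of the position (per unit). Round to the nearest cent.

-R$5.47

PV(remaining coupons) I = 1.01·e^(−0.0990·3/12) + 0.82·e^(−0.0990·5/12) + 3.12·e^(−0.0990·11/12) = 4.6215
Current forward F = (S − I)·e^(rT) = (125.87 − 4.6215)·e^(0.0990·12/12) = 121.2485 × 1.104066 = 133.8663
Value (long) = (F − K)·e^(−rT) = (133.8663 − 139.91) × 0.905743 = -5.4740
Value = -R$5.47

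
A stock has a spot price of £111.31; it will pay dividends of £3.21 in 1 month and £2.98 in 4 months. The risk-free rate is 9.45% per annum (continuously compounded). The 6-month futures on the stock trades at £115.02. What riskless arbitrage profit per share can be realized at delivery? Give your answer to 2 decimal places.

£4.69 per share

PV(dividends) I = 3.21·e^(−0.0945·1/12) + 2.98·e^(−0.0945·4/12) = 6.0724
Fair futures F* = (S − I)·e^(rT) = (111.31 − 6.0724)·e^0.047250 = 105.2376 × 1.048384 = 110.3294
Market £115.02 > fair 110.3294: forward overpriced → cash-and-carry (borrow at r, buy the stock and collect the dividends, short the forward).
Profit at T = |F_mkt − F*| = |115.02 − 110.3294| = £4.69 per share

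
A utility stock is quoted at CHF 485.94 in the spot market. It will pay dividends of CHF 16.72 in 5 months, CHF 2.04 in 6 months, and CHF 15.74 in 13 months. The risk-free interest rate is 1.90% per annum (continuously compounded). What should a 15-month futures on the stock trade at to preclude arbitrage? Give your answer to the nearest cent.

CHF 462.77

PV(dividends) I = 16.72·e^(−0.0190·5/12) + 2.04·e^(−0.0190·6/12) + 15.74·e^(−0.0190·13/12)
I = 16.5882 + 2.0207 + 15.4193 = 34.0282
F = (S − I)·e^(rT) = (485.94 − 34.0282) · e^(0.0190·15/12)
= 451.9118 · e^0.023750 = 451.9118 × 1.024034 = CHF 462.77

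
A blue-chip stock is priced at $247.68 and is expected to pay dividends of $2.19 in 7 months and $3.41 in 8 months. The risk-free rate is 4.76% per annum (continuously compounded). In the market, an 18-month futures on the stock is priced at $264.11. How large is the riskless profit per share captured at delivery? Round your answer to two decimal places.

$3.93 per share

PV(dividends) I = 2.19·e^(−0.0476·7/12) + 3.41·e^(−0.0476·8/12) = 5.4335
Fair futures F* = (S − I)·e^(rT) = (247.68 − 5.4335)·e^0.071400 = 242.2465 × 1.074011 = 260.1754
Market $264.11 > fair 260.1754: forward overpriced → cash-and-carry (borrow at r, buy the stock and collect the dividends, short the forward).
Profit at T = |F_mkt − F*| = |264.11 − 260.1754| = $3.93 per share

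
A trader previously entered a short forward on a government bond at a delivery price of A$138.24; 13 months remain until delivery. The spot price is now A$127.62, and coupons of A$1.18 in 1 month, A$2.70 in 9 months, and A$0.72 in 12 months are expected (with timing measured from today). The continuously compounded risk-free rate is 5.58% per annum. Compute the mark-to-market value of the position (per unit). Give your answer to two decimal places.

A$6.96

PV(remaining coupons) I = 1.18·e^(−0.0558·1/12) + 2.70·e^(−0.0558·9/12) + 0.72·e^(−0.0558·12/12) = 4.4448
Current forward F = (S − I)·e^(rT) = (127.62 − 4.4448)·e^(0.0558·13/12) = 123.1752 × 1.062314 = 130.8507
Value (long) = (F − K)·e^(−rT) = (130.8507 − 138.24) × 0.941341 = -6.9559
Short position value = −(long value) = A$6.96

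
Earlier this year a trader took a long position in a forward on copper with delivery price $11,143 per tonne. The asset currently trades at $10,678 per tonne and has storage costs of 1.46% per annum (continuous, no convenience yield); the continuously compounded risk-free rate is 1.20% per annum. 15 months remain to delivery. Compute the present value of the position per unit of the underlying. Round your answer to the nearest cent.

-$102.44 per tonne

Current fair forward for the remaining 15 months: F = S·e^((r + u)·T), (r + u) = 0.0120 + 0.0146 = 0.0266
F = 10678 · e^(0.0266 × 15/12) = 10678 × 1.03380896 = 11039.0121
Value of long forward = (F − K)·e^(−rT) = (11039.0121 − 11143) · e^(−0.0120·15/12)
= -103.9879 × 0.98511194 = -102.44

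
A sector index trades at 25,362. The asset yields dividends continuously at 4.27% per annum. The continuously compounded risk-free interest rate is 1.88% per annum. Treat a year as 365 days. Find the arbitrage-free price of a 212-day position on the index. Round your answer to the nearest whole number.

25,012

F = S·e^((r − q)T) = 25362 · e^((0.0188 − 0.0427) × 212/365)
= 25362 · e^-0.013882 = 25362 × 0.986214
F = 25,012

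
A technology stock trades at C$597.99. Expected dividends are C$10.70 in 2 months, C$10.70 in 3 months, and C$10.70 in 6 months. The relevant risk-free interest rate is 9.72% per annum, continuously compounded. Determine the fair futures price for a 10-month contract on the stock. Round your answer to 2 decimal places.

C$614.65

PV(dividends) I = 10.70·e^(−0.0972·2/12) + 10.70·e^(−0.0972·3/12) + 10.70·e^(−0.0972·6/12)
I = 10.5281 + 10.4431 + 10.1924 = 31.1636
F = (S − I)·e^(rT) = (597.99 − 31.1636) · e^(0.0972·10/12)
= 566.8264 · e^0.081000 = 566.8264 × 1.084371 = C$614.65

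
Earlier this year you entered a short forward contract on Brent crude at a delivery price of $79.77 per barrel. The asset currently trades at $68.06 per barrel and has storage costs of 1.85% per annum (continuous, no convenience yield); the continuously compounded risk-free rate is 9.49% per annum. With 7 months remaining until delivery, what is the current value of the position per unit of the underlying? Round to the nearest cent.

Current fair forward for the remaining 7 months: F = S·e^((r + u)·T), (r + u) = 0.0949 + 0.0185 = 0.1134
F = 68.06 · e^(0.1134 × 7/12) = 68.06 × 1.068387 = 72.7144
Value of long forward = (F − K)·e^(−rT) = (72.7144 − 79.77) · e^(−0.0949·7/12)
= -7.0556 × 0.946146 = -6.68
Short position value = −(long value) = $6.68

$6.68 per barrel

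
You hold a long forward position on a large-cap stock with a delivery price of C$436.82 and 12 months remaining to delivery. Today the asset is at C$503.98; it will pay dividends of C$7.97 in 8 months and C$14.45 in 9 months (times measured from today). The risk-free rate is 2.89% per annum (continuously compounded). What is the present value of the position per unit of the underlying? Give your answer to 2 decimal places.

PV(remaining dividends) I = 7.97·e^(−0.0289·8/12) + 14.45·e^(−0.0289·9/12) = 21.9581
Current forward F = (S − I)·e^(rT) = (503.98 − 21.9581)·e^(0.0289·12/12) = 482.0219 × 1.029322 = 496.1557
Value (long) = (F − K)·e^(−rT) = (496.1557 − 436.82) × 0.971514 = 57.6455
Value = C$57.65

C$57.65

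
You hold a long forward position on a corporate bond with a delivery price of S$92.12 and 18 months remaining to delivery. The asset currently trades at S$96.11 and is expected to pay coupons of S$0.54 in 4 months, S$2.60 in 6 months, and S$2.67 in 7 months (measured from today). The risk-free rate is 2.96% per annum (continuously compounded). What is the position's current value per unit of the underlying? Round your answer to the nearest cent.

S$2.27

PV(remaining coupons) I = 0.54·e^(−0.0296·4/12) + 2.60·e^(−0.0296·6/12) + 2.67·e^(−0.0296·7/12) = 5.7208
Current forward F = (S − I)·e^(rT) = (96.11 − 5.7208)·e^(0.0296·18/12) = 90.3892 × 1.045400 = 94.4929
Value (long) = (F − K)·e^(−rT) = (94.4929 − 92.12) × 0.956571 = 2.2698
Value = S$2.27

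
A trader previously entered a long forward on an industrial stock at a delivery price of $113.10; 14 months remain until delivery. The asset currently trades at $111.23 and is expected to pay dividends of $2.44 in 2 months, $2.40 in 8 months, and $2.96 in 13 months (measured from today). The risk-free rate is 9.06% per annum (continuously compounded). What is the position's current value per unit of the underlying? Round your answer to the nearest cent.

$2.13

PV(remaining dividends) I = 2.44·e^(−0.0906·2/12) + 2.40·e^(−0.0906·8/12) + 2.96·e^(−0.0906·13/12) = 7.3460
Current forward F = (S − I)·e^(rT) = (111.23 − 7.3460)·e^(0.0906·14/12) = 103.8840 × 1.111488 = 115.4658
Value (long) = (F − K)·e^(−rT) = (115.4658 − 113.10) × 0.899695 = 2.1285
Value = $2.13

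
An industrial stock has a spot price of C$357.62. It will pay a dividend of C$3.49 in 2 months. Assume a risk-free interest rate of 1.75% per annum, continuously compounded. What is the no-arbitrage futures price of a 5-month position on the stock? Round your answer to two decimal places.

PV(dividends) I = 3.49·e^(−0.0175·2/12)
I = 3.4798
F = (S − I)·e^(rT) = (357.62 − 3.4798) · e^(0.0175·5/12)
= 354.1402 · e^0.007292 = 354.1402 × 1.007319 = C$356.73

C$356.73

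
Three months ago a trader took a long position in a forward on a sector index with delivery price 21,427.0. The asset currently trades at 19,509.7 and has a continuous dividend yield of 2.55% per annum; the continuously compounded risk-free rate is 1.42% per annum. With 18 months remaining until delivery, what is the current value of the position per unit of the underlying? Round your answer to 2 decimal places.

-2197.89

Current fair forward for the remaining 18 months: F = S·e^((r − q)·T), (r − q) = 0.0142 − 0.0255 = -0.0113
F = 19509.7 · e^(-0.0113 × 18/12) = 19509.7 × 0.98319284 = 19181.7974
Value of long forward = (F − K)·e^(−rT) = (19181.7974 − 21427.0) · e^(−0.0142·18/12)
= -2245.2026 × 0.97892524 = -2197.89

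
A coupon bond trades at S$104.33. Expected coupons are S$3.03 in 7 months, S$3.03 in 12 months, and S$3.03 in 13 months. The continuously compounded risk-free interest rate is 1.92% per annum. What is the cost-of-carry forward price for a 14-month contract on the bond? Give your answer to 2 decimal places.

S$97.55

PV(coupons) I = 3.03·e^(−0.0192·7/12) + 3.03·e^(−0.0192·12/12) + 3.03·e^(−0.0192·13/12)
I = 2.9963 + 2.9724 + 2.9676 = 8.9363
F = (S − I)·e^(rT) = (104.33 − 8.9363) · e^(0.0192·14/12)
= 95.3937 · e^0.022400 = 95.3937 × 1.022653 = S$97.55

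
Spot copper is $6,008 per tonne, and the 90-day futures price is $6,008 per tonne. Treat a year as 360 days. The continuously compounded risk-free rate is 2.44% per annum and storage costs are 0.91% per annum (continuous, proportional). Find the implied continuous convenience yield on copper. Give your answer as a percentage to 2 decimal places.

3.35%

F = S·e^((r+u−y)T) ⇒ (r+u−y) = ln(F/S)/T
ln(6008/6008) = 0.000000; /T ⇒ 0.000000
y = r + u − ln(F/S)/T = 0.0244 + 0.0091 + 0.000000 = 0.033500
y = 3.35%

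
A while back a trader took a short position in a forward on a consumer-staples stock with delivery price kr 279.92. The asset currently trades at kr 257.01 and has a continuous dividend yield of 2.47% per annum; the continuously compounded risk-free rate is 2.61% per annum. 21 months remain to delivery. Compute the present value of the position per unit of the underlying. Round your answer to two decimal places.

Current fair forward for the remaining 21 months: F = S·e^((r − q)·T), (r − q) = 0.0261 − 0.0247 = 0.0014
F = 257.01 · e^(0.0014 × 21/12) = 257.01 × 1.002453 = 257.6404
Value of long forward = (F − K)·e^(−rT) = (257.6404 − 279.92) · e^(−0.0261·21/12)
= -22.2796 × 0.955352 = -21.28
Short position value = −(long value) = kr 21.28

kr 21.28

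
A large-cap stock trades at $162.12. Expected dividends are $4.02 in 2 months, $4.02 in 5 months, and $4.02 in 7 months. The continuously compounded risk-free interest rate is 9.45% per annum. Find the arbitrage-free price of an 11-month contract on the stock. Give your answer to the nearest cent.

$164.11

PV(dividends) I = 4.02·e^(−0.0945·2/12) + 4.02·e^(−0.0945·5/12) + 4.02·e^(−0.0945·7/12)
I = 3.9572 + 3.8648 + 3.8044 = 11.6264
F = (S − I)·e^(rT) = (162.12 − 11.6264) · e^(0.0945·11/12)
= 150.4936 · e^0.086625 = 150.4936 × 1.090488 = $164.11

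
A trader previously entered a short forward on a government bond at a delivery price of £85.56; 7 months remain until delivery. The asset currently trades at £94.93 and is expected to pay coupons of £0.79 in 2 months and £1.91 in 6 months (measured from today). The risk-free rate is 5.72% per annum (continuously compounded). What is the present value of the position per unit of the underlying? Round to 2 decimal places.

PV(remaining coupons) I = 0.79·e^(−0.0572·2/12) + 1.91·e^(−0.0572·6/12) = 2.6387
Current forward F = (S − I)·e^(rT) = (94.93 − 2.6387)·e^(0.0572·7/12) = 92.2913 × 1.033930 = 95.4227
Value (long) = (F − K)·e^(−rT) = (95.4227 − 85.56) × 0.967184 = 9.5390
Short position value = −(long value) = -£9.54

-£9.54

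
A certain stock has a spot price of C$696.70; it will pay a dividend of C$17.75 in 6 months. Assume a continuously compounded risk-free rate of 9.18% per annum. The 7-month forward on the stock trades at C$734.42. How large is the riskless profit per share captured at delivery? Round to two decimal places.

C$17.28 per share

PV(dividends) I = 17.75·e^(−0.0918·6/12) = 16.9537
Fair forward F* = (S − I)·e^(rT) = (696.70 − 16.9537)·e^0.053550 = 679.7463 × 1.055010 = 717.1391
Market C$734.42 > fair 717.1391: forward overpriced → cash-and-carry (borrow at r, buy the stock and collect the dividends, short the forward).
Profit at T = |F_mkt − F*| = |734.42 − 717.1391| = C$17.28 per share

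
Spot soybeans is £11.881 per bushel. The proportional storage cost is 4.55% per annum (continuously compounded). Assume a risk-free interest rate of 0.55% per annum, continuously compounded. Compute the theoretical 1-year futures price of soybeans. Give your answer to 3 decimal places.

Net carry = r + u − y = 0.0055 + 0.0455 − 0.0000 = 0.0510
F = S·e^((r+u−y)T) = 11.881 · e^(0.0510 × 1) = 11.881 · e^0.051000
= 11.881 × 1.052323 = £12.503 per bushel

£12.503 per bushel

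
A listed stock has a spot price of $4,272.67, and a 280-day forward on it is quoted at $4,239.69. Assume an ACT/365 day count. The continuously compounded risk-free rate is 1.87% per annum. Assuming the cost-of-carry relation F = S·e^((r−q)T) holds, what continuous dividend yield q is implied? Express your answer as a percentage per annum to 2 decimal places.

2.88%

From F = S·e^((r−q)T): (r − q) = ln(F/S)/T
ln(4239.69/4272.67) = ln(0.992281) = -0.007749
(r − q) = -0.007749 / (280/365) = -0.010101
q = r − ln(F/S)/T = 0.0187 + 0.010101 = 0.028801
q = 2.88%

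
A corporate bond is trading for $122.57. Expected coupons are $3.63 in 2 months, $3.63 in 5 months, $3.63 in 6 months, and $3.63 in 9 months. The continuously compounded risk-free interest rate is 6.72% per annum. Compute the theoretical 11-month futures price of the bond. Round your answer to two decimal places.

$115.38

PV(coupons) I = 3.63·e^(−0.0672·2/12) + 3.63·e^(−0.0672·5/12) + 3.63·e^(−0.0672·6/12) + 3.63·e^(−0.0672·9/12)
I = 3.5896 + 3.5298 + 3.5101 + 3.4516 = 14.0811
F = (S − I)·e^(rT) = (122.57 − 14.0811) · e^(0.0672·11/12)
= 108.4889 · e^0.061600 = 108.4889 × 1.063537 = $115.38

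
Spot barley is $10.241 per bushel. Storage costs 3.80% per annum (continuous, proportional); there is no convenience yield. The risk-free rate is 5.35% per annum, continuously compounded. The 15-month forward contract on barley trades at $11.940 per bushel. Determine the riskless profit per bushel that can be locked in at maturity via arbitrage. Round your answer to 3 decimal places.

Fair forward: F* = S·e^(carry·T), with carry = (r + u) = 0.0535 + 0.0380 = 0.0915
F* = 10.241 · e^(0.0915 × 15/12) = 10.241 · e^0.114375 = 10.241 × 1.121172 = $11.4819
Market $11.940 > fair $11.4819: forward overpriced → cash-and-carry (buy spot, short the forward).
At maturity, profit = |F_mkt − F*| = |11.940 − 11.4819| = $0.458 per bushel

$0.458 per bushel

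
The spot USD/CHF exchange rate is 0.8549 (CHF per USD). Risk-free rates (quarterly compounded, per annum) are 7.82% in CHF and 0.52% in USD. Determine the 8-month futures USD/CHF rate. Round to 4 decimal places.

0.8971

By covered interest parity, F = S · (1+r_CHF/4)^(4T) / (1+r_USD/4)^(4T)
= 0.8549 × 1.052986 / 1.003470 = 0.8549 × 1.049345
F = 0.8971 CHF per USD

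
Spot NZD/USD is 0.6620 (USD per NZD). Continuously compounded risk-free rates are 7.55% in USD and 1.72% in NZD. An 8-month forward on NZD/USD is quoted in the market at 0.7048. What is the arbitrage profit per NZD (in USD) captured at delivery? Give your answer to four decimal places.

0.0166 per NZD (in USD)

Fair forward: F* = S·e^(carry·T), with carry = (r_USD − r_NZD) = 0.0755 − 0.0172 = 0.0583
F* = 0.6620 · e^(0.0583 × 8/12) = 0.6620 · e^0.038867 = 0.6620 × 1.039632 = 0.6882
Market 0.7048 > fair 0.6882: forward overpriced → cash-and-carry (buy spot, short the forward).
At maturity, profit = |F_mkt − F*| = |0.7048 − 0.6882| = 0.0166 per NZD (in USD)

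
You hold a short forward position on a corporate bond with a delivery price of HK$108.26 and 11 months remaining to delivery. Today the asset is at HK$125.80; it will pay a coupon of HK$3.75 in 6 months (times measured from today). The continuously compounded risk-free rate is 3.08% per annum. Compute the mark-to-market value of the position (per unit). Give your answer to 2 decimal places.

-HK$16.86

PV(remaining coupons) I = 3.75·e^(−0.0308·6/12) = 3.6927
Current forward F = (S − I)·e^(rT) = (125.80 − 3.6927)·e^(0.0308·11/12) = 122.1073 × 1.028636 = 125.6040
Value (long) = (F − K)·e^(−rT) = (125.6040 − 108.26) × 0.972162 = 16.8612
Short position value = −(long value) = -HK$16.86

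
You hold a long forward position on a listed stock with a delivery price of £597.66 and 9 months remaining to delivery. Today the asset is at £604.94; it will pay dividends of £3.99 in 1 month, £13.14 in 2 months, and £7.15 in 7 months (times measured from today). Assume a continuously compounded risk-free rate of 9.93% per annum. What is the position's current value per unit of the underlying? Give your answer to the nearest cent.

PV(remaining dividends) I = 3.99·e^(−0.0993·1/12) + 13.14·e^(−0.0993·2/12) + 7.15·e^(−0.0993·7/12) = 23.6290
Current forward F = (S − I)·e^(rT) = (604.94 − 23.6290)·e^(0.0993·9/12) = 581.3110 × 1.077318 = 626.2568
Value (long) = (F − K)·e^(−rT) = (626.2568 − 597.66) × 0.928231 = 26.5444
Value = £26.54

£26.54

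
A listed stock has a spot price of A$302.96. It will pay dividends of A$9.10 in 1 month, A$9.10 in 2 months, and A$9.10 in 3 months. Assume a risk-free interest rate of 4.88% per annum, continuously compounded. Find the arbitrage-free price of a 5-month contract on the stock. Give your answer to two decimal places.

A$281.55

PV(dividends) I = 9.10·e^(−0.0488·1/12) + 9.10·e^(−0.0488·2/12) + 9.10·e^(−0.0488·3/12)
I = 9.0631 + 9.0263 + 8.9897 = 27.0791
F = (S − I)·e^(rT) = (302.96 − 27.0791) · e^(0.0488·5/12)
= 275.8809 · e^0.020333 = 275.8809 × 1.020541 = A$281.55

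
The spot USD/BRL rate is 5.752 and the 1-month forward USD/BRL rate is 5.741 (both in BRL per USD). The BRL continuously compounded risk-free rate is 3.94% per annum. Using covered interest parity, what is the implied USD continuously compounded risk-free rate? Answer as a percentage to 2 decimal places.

F = S·e^((r_BRL − r_USD)T) ⇒ r_USD = r_BRL − ln(F/S)/T
ln(5.741/5.752) = -0.001914; /(1/12) = -0.022968
r_USD = 0.0394 + 0.022968 = 0.062368
r_USD = 6.24%

6.24%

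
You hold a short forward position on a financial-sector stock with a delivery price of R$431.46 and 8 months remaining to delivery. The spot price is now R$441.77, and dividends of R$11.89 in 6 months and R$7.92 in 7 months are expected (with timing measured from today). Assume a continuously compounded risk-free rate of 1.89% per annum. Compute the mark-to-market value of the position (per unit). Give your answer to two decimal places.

R$3.90

PV(remaining dividends) I = 11.89·e^(−0.0189·6/12) + 7.92·e^(−0.0189·7/12) = 19.6113
Current forward F = (S − I)·e^(rT) = (441.77 − 19.6113)·e^(0.0189·8/12) = 422.1587 × 1.012680 = 427.5117
Value (long) = (F − K)·e^(−rT) = (427.5117 − 431.46) × 0.987479 = -3.8989
Short position value = −(long value) = R$3.90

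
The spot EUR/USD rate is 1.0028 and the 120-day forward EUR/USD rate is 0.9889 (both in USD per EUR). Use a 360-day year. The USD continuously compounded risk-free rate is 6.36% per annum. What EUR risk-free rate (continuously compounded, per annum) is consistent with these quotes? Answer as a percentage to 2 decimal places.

F = S·e^((r_USD − r_EUR)T) ⇒ r_EUR = r_USD − ln(F/S)/T
ln(0.9889/1.0028) = -0.013958; /(120/360) = -0.041874
r_EUR = 0.0636 + 0.041874 = 0.105474
r_EUR = 10.55%

10.55%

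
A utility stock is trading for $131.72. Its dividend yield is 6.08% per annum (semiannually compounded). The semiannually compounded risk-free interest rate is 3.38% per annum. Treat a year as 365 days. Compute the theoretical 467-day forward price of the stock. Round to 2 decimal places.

$127.35

F = S · (1+r/2)^(2T) / (1+q/2)^(2T)
= 131.72 × 1.043817 / 1.079644 = 131.72 × 0.966816
F = $127.35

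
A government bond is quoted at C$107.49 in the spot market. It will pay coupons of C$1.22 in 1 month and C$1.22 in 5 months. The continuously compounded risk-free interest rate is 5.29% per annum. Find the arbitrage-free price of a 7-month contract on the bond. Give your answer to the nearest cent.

C$108.38

PV(coupons) I = 1.22·e^(−0.0529·1/12) + 1.22·e^(−0.0529·5/12)
I = 1.2146 + 1.1934 = 2.4080
F = (S − I)·e^(rT) = (107.49 − 2.4080) · e^(0.0529·7/12)
= 105.0820 · e^0.030858 = 105.0820 × 1.031339 = C$108.38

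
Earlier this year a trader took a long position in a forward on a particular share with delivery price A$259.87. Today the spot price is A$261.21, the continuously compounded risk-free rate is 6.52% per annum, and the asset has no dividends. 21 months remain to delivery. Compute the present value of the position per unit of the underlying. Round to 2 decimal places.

Current fair forward for the remaining 21 months: F = S·e^(r·T), r = 0.0652
F = 261.21 · e^(0.0652 × 21/12) = 261.21 × 1.120864 = 292.7809
Value of long forward = (F − K)·e^(−rT) = (292.7809 − 259.87) · e^(−0.0652·21/12)
= 32.9109 × 0.892169 = 29.36

A$29.36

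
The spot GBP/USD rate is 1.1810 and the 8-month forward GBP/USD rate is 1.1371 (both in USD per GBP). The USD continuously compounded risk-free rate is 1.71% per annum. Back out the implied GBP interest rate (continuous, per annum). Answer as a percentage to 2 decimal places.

7.39%

F = S·e^((r_USD − r_GBP)T) ⇒ r_GBP = r_USD − ln(F/S)/T
ln(1.1371/1.1810) = -0.037880; /(8/12) = -0.056820
r_GBP = 0.0171 + 0.056820 = 0.073920
r_GBP = 7.39%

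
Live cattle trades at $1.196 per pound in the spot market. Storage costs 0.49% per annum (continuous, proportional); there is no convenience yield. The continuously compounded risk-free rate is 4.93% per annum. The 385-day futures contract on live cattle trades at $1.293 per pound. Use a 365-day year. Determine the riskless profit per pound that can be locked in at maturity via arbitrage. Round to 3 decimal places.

Fair futures: F* = S·e^(carry·T), with carry = (r + u) = 0.0493 + 0.0049 = 0.0542
F* = 1.196 · e^(0.0542 × 385/365) = 1.196 · e^0.057170 = 1.196 × 1.058836 = $1.2664
Market $1.293 > fair $1.2664: forward overpriced → cash-and-carry (buy spot, short the forward).
At maturity, profit = |F_mkt − F*| = |1.293 − 1.2664| = $0.027 per pound

$0.027 per pound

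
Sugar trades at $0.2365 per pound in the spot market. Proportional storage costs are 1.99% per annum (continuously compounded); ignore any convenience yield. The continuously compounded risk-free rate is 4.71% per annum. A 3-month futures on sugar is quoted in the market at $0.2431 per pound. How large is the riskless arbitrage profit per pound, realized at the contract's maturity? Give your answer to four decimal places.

$0.0026 per pound

Fair futures: F* = S·e^(carry·T), with carry = (r + u) = 0.0471 + 0.0199 = 0.0670
F* = 0.2365 · e^(0.0670 × 3/12) = 0.2365 · e^0.016750 = 0.2365 × 1.016891 = $0.2405
Market $0.2431 > fair $0.2405: forward overpriced → cash-and-carry (buy spot, short the forward).
At maturity, profit = |F_mkt − F*| = |0.2431 − 0.2405| = $0.0026 per pound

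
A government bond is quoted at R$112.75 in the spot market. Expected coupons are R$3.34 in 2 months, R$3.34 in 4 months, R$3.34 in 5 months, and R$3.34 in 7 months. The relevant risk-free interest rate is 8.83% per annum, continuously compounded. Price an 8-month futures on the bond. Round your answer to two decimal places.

PV(coupons) I = 3.34·e^(−0.0883·2/12) + 3.34·e^(−0.0883·4/12) + 3.34·e^(−0.0883·5/12) + 3.34·e^(−0.0883·7/12)
I = 3.2912 + 3.2431 + 3.2193 + 3.1723 = 12.9259
F = (S − I)·e^(rT) = (112.75 − 12.9259) · e^(0.0883·8/12)
= 99.8241 · e^0.058867 = 99.8241 × 1.060634 = R$105.88

R$105.88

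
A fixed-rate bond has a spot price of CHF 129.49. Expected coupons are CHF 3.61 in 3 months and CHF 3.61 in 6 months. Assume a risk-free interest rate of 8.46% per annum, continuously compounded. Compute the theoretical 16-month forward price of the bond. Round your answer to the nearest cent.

PV(coupons) I = 3.61·e^(−0.0846·3/12) + 3.61·e^(−0.0846·6/12)
I = 3.5345 + 3.4605 = 6.9950
F = (S − I)·e^(rT) = (129.49 − 6.9950) · e^(0.0846·16/12)
= 122.4950 · e^0.112800 = 122.4950 × 1.119408 = CHF 137.12

CHF 137.12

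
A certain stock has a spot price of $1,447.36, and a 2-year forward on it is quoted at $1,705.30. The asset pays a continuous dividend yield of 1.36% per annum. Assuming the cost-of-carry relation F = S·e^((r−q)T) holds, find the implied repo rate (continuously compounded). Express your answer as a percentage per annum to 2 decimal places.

From F = S·e^((r−q)T): (r − q) = ln(F/S)/T
ln(1705.30/1447.36) = ln(1.178214) = 0.164000
(r − q) = 0.164000 / (2) = 0.082000
r = ln(F/S)/T + q = 0.082000 + 0.0136 = 0.095600
r = 9.56%

9.56%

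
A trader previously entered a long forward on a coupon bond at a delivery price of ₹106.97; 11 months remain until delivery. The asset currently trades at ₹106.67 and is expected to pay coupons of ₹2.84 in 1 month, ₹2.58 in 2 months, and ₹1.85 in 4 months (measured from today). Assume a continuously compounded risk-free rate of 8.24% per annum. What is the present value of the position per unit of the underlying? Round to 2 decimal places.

PV(remaining coupons) I = 2.84·e^(−0.0824·1/12) + 2.58·e^(−0.0824·2/12) + 1.85·e^(−0.0824·4/12) = 7.1653
Current forward F = (S − I)·e^(rT) = (106.67 − 7.1653)·e^(0.0824·11/12) = 99.5047 × 1.078459 = 107.3117
Value (long) = (F − K)·e^(−rT) = (107.3117 − 106.97) × 0.927249 = 0.3168
Value = ₹0.32

₹0.32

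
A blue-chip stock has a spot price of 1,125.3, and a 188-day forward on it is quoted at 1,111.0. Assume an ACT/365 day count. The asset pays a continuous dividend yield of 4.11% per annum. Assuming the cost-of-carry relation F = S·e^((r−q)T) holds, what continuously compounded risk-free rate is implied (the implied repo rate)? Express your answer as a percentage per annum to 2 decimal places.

1.63%

From F = S·e^((r−q)T): (r − q) = ln(F/S)/T
ln(1111.0/1125.3) = ln(0.987292) = -0.012789
(r − q) = -0.012789 / (188/365) = -0.024830
r = ln(F/S)/T + q = -0.024830 + 0.0411 = 0.016270
r = 1.63%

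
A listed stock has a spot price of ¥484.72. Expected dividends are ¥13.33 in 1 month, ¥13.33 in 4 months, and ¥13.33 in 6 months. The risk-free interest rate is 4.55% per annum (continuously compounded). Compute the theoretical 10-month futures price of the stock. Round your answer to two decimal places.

PV(dividends) I = 13.33·e^(−0.0455·1/12) + 13.33·e^(−0.0455·4/12) + 13.33·e^(−0.0455·6/12)
I = 13.2796 + 13.1294 + 13.0302 = 39.4392
F = (S − I)·e^(rT) = (484.72 − 39.4392) · e^(0.0455·10/12)
= 445.2808 · e^0.037917 = 445.2808 × 1.038645 = ¥462.49

¥462.49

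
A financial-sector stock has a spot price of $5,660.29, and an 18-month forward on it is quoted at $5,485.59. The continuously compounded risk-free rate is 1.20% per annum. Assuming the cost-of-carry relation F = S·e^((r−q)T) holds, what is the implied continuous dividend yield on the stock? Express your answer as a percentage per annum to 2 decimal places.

From F = S·e^((r−q)T): (r − q) = ln(F/S)/T
ln(5485.59/5660.29) = ln(0.969136) = -0.031350
(r − q) = -0.031350 / (18/12) = -0.020900
q = r − ln(F/S)/T = 0.0120 + 0.020900 = 0.032900
q = 3.29%

3.29%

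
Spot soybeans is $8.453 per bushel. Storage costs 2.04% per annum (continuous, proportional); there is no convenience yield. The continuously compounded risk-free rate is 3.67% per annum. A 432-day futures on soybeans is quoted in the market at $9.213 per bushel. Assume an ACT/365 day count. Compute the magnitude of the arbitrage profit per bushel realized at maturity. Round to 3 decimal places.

$0.169 per bushel

Fair futures: F* = S·e^(carry·T), with carry = (r + u) = 0.0367 + 0.0204 = 0.0571
F* = 8.453 · e^(0.0571 × 432/365) = 8.453 · e^0.067581 = 8.453 × 1.069917 = $9.0440
Market $9.213 > fair $9.0440: forward overpriced → cash-and-carry (buy spot, short the forward).
At maturity, profit = |F_mkt − F*| = |9.213 − 9.0440| = $0.169 per bushel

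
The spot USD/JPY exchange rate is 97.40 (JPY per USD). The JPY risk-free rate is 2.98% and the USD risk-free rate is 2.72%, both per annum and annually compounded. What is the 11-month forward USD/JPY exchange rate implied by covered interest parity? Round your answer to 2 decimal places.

By covered interest parity, F = S · (1+r_JPY)^T / (1+r_USD)^T
= 97.40 × 1.027283 / 1.024905 = 97.40 × 1.002320
F = 97.63 JPY per USD

97.63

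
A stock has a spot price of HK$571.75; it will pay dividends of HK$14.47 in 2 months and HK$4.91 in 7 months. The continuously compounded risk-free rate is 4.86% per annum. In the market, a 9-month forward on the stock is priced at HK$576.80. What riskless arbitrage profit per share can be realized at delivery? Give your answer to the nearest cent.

HK$3.66 per share

PV(dividends) I = 14.47·e^(−0.0486·2/12) + 4.91·e^(−0.0486·7/12) = 19.1260
Fair forward F* = (S − I)·e^(rT) = (571.75 − 19.1260)·e^0.036450 = 552.6240 × 1.037122 = 573.1385
Market HK$576.80 > fair 573.1385: forward overpriced → cash-and-carry (borrow at r, buy the stock and collect the dividends, short the forward).
Profit at T = |F_mkt − F*| = |576.80 − 573.1385| = HK$3.66 per share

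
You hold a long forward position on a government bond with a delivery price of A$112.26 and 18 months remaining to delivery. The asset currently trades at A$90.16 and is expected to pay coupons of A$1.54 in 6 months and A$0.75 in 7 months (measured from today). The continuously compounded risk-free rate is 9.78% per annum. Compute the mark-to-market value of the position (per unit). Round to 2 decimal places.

PV(remaining coupons) I = 1.54·e^(−0.0978·6/12) + 0.75·e^(−0.0978·7/12) = 2.1749
Current forward F = (S − I)·e^(rT) = (90.16 − 2.1749)·e^(0.0978·18/12) = 87.9851 × 1.158007 = 101.8874
Value (long) = (F − K)·e^(−rT) = (101.8874 − 112.26) × 0.863553 = -8.9573
Value = -A$8.96

-A$8.96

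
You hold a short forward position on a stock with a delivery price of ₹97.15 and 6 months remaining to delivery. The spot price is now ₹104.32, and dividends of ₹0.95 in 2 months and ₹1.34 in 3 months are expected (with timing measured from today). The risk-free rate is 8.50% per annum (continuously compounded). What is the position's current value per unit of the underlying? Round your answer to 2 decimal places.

PV(remaining dividends) I = 0.95·e^(−0.0850·2/12) + 1.34·e^(−0.0850·3/12) = 2.2485
Current forward F = (S − I)·e^(rT) = (104.32 − 2.2485)·e^(0.0850·6/12) = 102.0715 × 1.043416 = 106.5030
Value (long) = (F − K)·e^(−rT) = (106.5030 − 97.15) × 0.958390 = 8.9638
Short position value = −(long value) = -₹8.96

-₹8.96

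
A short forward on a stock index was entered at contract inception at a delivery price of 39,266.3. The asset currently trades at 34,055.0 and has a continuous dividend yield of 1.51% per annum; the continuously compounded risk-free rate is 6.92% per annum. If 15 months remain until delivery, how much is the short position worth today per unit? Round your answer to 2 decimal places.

2594.28

Current fair forward for the remaining 15 months: F = S·e^((r − q)·T), (r − q) = 0.0692 − 0.0151 = 0.0541
F = 34055.0 · e^(0.0541 × 15/12) = 34055.0 × 1.06996400 = 36437.6240
Value of long forward = (F − K)·e^(−rT) = (36437.6240 − 39266.3) · e^(−0.0692·15/12)
= -2828.6760 × 0.91713555 = -2594.28
Short position value = −(long value) = 2594.28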